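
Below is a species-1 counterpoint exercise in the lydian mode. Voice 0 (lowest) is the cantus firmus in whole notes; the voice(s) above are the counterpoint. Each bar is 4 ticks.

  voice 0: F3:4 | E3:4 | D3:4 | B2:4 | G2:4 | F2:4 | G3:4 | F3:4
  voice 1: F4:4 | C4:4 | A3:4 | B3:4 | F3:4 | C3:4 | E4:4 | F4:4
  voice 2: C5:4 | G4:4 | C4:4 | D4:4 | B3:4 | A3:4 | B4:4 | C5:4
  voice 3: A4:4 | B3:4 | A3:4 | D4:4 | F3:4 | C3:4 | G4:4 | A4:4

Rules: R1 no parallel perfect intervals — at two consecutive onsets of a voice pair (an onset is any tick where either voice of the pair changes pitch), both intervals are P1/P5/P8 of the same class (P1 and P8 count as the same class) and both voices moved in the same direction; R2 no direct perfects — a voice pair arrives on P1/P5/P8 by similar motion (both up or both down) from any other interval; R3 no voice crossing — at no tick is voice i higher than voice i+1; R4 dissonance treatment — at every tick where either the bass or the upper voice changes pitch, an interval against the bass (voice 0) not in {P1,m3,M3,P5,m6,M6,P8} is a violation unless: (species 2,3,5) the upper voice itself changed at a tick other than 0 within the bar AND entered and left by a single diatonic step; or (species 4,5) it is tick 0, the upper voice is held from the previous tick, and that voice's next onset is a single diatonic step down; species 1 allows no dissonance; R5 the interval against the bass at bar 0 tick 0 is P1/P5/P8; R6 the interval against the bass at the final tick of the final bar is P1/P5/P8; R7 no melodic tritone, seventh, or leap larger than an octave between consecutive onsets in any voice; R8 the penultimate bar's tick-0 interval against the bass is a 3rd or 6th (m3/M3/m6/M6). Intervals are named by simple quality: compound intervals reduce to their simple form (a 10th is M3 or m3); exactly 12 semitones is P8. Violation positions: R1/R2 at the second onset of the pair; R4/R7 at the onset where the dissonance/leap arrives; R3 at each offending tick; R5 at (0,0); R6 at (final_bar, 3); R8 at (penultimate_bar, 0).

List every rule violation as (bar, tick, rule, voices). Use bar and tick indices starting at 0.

(0, 0, R3, (2, 3))
(0, 0, R5, (0, 3))
(0, 1, R3, (2, 3))
(0, 2, R3, (2, 3))
(0, 3, R3, (2, 3))
(1, 0, R1, (1, 2))
(1, 0, R2, (0, 3))
(1, 0, R3, (2, 3))
(1, 0, R7, (3,))
(1, 1, R3, (2, 3))
(1, 2, R3, (2, 3))
(1, 3, R3, (2, 3))
(2, 0, R1, (0, 3))
(2, 0, R2, (0, 1))
(2, 0, R2, (1, 3))
(2, 0, R3, (2, 3))
(2, 0, R4, (0, 2))
(2, 1, R3, (2, 3))
(2, 2, R3, (2, 3))
(2, 3, R3, (2, 3))
(3, 0, R2, (2, 3))
(4, 0, R2, (1, 3))
(4, 0, R3, (2, 3))
(4, 0, R4, (0, 1))
(4, 0, R4, (0, 3))
(4, 0, R7, (1,))
(4, 1, R3, (2, 3))
(4, 2, R3, (2, 3))
(4, 3, R3, (2, 3))
(5, 0, R1, (1, 3))
(5, 0, R2, (0, 1))
(5, 0, R2, (0, 3))
(5, 0, R3, (2, 3))
(5, 1, R3, (2, 3))
(5, 2, R3, (2, 3))
(5, 3, R3, (2, 3))
(6, 0, R2, (0, 3))
(6, 0, R2, (1, 2))
(6, 0, R3, (2, 3))
(6, 0, R7, (0,))
(6, 0, R7, (1,))
(6, 0, R7, (2,))
(6, 0, R7, (3,))
(6, 0, R8, (0, 3))
(6, 1, R3, (2, 3))
(6, 2, R3, (2, 3))
(6, 3, R3, (2, 3))
(7, 0, R1, (1, 2))
(7, 0, R3, (2, 3))
(7, 1, R3, (2, 3))
(7, 2, R3, (2, 3))
(7, 3, R3, (2, 3))
(7, 3, R6, (0, 3))

bar 0: v0=F3 v1=F4 v2=C5 v3=A4 downbeat M3
bar 1: v0=E3 v1=C4 v2=G4 v3=B3 downbeat P5
bar 2: v0=D3 v1=A3 v2=C4 v3=A3 downbeat P5
bar 3: v0=B2 v1=B3 v2=D4 v3=D4 downbeat m3
bar 4: v0=G2 v1=F3 v2=B3 v3=F3 downbeat m7
bar 5: v0=F2 v1=C3 v2=A3 v3=C3 downbeat P5
bar 6: v0=G3 v1=E4 v2=B4 v3=G4 downbeat P8
bar 7: v0=F3 v1=F4 v2=C5 v3=A4 downbeat M3
  -> R3 @ bar 0 tick 0 v(2, 3): C5 above A4
  -> R5 @ bar 0 tick 0 v(0, 3): opens on M3
  -> R3 @ bar 0 tick 1 v(2, 3): C5 above A4
  -> R3 @ bar 0 tick 2 v(2, 3): C5 above A4
  -> R3 @ bar 0 tick 3 v(2, 3): C5 above A4
  -> R1 @ bar 1 tick 0 v(1, 2): F4/C5 P5 -> C4/G4 P5 similar
  -> R2 @ bar 1 tick 0 v(0, 3): F3/A4 M3 -> E3/B3 P5 similar
  -> R3 @ bar 1 tick 0 v(2, 3): G4 above B3
  -> R7 @ bar 1 tick 0 v(3,): A4->B3 leap 10st
  -> R3 @ bar 1 tick 1 v(2, 3): G4 above B3
  -> R3 @ bar 1 tick 2 v(2, 3): G4 above B3
  -> R3 @ bar 1 tick 3 v(2, 3): G4 above B3
  -> R1 @ bar 2 tick 0 v(0, 3): E3/B3 P5 -> D3/A3 P5 similar
  -> R2 @ bar 2 tick 0 v(0, 1): E3/C4 m6 -> D3/A3 P5 similar
  -> R2 @ bar 2 tick 0 v(1, 3): C4/B3 m2 -> A3/A3 P1 similar
  -> R3 @ bar 2 tick 0 v(2, 3): C4 above A3
  -> R4 @ bar 2 tick 0 v(0, 2): D3/C4 m7 untreated
  -> R3 @ bar 2 tick 1 v(2, 3): C4 above A3
  -> R3 @ bar 2 tick 2 v(2, 3): C4 above A3
  -> R3 @ bar 2 tick 3 v(2, 3): C4 above A3
  -> R2 @ bar 3 tick 0 v(2, 3): C4/A3 m3 -> D4/D4 P1 similar
  -> R2 @ bar 4 tick 0 v(1, 3): B3/D4 m3 -> F3/F3 P1 similar
  -> R3 @ bar 4 tick 0 v(2, 3): B3 above F3
  -> R4 @ bar 4 tick 0 v(0, 1): G2/F3 m7 untreated
  -> R4 @ bar 4 tick 0 v(0, 3): G2/F3 m7 untreated
  -> R7 @ bar 4 tick 0 v(1,): B3->F3 leap 6st
  -> R3 @ bar 4 tick 1 v(2, 3): B3 above F3
  -> R3 @ bar 4 tick 2 v(2, 3): B3 above F3
  -> R3 @ bar 4 tick 3 v(2, 3): B3 above F3
  -> R1 @ bar 5 tick 0 v(1, 3): F3/F3 P1 -> C3/C3 P1 similar
  -> R2 @ bar 5 tick 0 v(0, 1): G2/F3 m7 -> F2/C3 P5 similar
  -> R2 @ bar 5 tick 0 v(0, 3): G2/F3 m7 -> F2/C3 P5 similar
  -> R3 @ bar 5 tick 0 v(2, 3): A3 above C3
  -> R3 @ bar 5 tick 1 v(2, 3): A3 above C3
  -> R3 @ bar 5 tick 2 v(2, 3): A3 above C3
  -> R3 @ bar 5 tick 3 v(2, 3): A3 above C3
  -> R2 @ bar 6 tick 0 v(0, 3): F2/C3 P5 -> G3/G4 P8 similar
  -> R2 @ bar 6 tick 0 v(1, 2): C3/A3 M6 -> E4/B4 P5 similar
  -> R3 @ bar 6 tick 0 v(2, 3): B4 above G4
  -> R7 @ bar 6 tick 0 v(0,): F2->G3 leap 14st
  -> R7 @ bar 6 tick 0 v(1,): C3->E4 leap 16st
  -> R7 @ bar 6 tick 0 v(2,): A3->B4 leap 14st
  -> R7 @ bar 6 tick 0 v(3,): C3->G4 leap 19st
  -> R8 @ bar 6 tick 0 v(0, 3): penult P8 not 3rd/6th
  -> R3 @ bar 6 tick 1 v(2, 3): B4 above G4
  -> R3 @ bar 6 tick 2 v(2, 3): B4 above G4
  -> R3 @ bar 6 tick 3 v(2, 3): B4 above G4
  -> R1 @ bar 7 tick 0 v(1, 2): E4/B4 P5 -> F4/C5 P5 similar
  -> R3 @ bar 7 tick 0 v(2, 3): C5 above A4
  -> R3 @ bar 7 tick 1 v(2, 3): C5 above A4
  -> R3 @ bar 7 tick 2 v(2, 3): C5 above A4
  -> R3 @ bar 7 tick 3 v(2, 3): C5 above A4
  -> R6 @ bar 7 tick 3 v(0, 3): closes on M3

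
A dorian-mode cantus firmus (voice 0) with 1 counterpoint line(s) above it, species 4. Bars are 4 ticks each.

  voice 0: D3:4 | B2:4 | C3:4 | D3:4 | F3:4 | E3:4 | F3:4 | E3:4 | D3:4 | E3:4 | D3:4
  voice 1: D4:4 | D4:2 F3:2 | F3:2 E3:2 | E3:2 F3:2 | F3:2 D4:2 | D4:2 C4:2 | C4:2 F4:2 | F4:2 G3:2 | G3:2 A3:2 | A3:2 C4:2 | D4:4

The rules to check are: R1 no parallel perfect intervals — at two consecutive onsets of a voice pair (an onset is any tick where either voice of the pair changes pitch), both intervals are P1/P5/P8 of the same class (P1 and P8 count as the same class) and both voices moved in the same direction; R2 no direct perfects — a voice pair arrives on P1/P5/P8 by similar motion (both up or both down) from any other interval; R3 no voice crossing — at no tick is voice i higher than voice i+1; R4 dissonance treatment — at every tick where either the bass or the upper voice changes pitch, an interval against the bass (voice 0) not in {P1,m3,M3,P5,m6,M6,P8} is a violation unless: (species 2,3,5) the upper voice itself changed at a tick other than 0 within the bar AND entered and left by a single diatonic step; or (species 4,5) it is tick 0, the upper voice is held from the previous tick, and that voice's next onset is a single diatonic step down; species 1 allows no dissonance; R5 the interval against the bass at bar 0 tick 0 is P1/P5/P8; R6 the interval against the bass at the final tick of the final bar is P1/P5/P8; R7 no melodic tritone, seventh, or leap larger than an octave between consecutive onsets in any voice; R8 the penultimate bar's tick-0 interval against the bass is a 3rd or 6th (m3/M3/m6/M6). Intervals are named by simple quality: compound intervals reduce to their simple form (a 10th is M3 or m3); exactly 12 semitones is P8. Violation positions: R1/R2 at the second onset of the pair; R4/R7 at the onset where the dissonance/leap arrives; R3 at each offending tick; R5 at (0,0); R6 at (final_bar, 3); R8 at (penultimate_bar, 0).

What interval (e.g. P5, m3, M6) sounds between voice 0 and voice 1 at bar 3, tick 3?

m3

voice 0=D3 voice 1=F3 -> m3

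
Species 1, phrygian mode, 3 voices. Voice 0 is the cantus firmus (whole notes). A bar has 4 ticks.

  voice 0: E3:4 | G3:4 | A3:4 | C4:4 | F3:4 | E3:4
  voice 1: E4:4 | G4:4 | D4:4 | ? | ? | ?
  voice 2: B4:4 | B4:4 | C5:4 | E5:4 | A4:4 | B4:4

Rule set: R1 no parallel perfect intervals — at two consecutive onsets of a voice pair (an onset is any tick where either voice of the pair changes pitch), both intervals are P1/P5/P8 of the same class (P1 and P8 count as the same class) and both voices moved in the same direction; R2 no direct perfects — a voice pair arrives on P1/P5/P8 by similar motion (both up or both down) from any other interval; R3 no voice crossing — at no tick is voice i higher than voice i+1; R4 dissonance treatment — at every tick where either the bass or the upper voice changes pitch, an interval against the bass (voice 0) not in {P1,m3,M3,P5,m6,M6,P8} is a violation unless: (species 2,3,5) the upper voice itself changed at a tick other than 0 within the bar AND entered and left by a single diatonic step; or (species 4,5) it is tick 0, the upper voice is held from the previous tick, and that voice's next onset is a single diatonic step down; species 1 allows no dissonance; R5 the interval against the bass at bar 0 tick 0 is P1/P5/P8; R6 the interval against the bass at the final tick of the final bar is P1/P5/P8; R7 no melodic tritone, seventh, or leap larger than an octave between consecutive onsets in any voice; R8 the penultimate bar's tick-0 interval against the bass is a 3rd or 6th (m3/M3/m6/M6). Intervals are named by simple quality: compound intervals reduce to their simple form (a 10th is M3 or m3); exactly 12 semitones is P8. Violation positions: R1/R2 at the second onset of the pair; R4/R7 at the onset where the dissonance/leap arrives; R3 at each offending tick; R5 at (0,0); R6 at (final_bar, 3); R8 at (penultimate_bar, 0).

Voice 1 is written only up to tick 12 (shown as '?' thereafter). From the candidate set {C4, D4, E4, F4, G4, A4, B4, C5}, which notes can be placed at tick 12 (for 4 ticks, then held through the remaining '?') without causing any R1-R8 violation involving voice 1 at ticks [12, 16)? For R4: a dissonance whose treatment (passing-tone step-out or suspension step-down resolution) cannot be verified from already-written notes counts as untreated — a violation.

C4: legal
D4: violates R4
E4: violates R2
F4: violates R4
G4: violates R2
A4: violates R2
B4: violates R4
C5: violates R2,R7

{C4}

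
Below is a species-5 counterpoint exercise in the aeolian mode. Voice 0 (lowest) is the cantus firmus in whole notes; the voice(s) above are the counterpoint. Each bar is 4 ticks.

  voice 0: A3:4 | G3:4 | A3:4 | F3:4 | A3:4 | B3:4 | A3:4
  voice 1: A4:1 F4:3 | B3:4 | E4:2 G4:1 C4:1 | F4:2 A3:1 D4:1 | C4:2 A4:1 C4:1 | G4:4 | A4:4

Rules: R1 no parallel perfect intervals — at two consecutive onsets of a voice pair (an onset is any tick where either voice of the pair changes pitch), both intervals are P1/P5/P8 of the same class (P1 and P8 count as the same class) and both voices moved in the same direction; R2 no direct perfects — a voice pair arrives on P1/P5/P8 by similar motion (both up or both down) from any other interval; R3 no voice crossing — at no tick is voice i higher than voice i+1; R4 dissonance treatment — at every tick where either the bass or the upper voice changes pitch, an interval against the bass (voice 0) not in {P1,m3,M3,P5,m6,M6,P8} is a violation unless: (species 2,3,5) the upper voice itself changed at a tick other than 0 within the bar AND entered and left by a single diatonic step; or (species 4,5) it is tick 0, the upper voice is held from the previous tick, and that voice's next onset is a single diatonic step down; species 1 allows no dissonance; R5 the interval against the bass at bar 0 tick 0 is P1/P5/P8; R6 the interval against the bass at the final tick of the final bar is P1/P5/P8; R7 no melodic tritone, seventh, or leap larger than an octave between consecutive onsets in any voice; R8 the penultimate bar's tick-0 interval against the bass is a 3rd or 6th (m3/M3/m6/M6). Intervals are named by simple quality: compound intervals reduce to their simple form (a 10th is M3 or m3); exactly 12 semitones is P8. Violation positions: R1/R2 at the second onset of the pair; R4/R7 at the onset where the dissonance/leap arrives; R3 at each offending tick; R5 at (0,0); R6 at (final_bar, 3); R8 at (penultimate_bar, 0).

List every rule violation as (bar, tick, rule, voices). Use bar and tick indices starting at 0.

(1, 0, R7, (1,))
(2, 0, R2, (0, 1))
(2, 2, R4, (0, 1))

bar 0: v0=A3 v1=A4 downbeat P8
bar 1: v0=G3 v1=B3 downbeat M3
bar 2: v0=A3 v1=E4 downbeat P5
bar 3: v0=F3 v1=F4 downbeat P8
bar 4: v0=A3 v1=C4 downbeat m3
bar 5: v0=B3 v1=G4 downbeat m6
bar 6: v0=A3 v1=A4 downbeat P8
  -> R7 @ bar 1 tick 0 v(1,): F4->B3 leap 6st
  -> R2 @ bar 2 tick 0 v(0, 1): G3/B3 M3 -> A3/E4 P5 similar
  -> R4 @ bar 2 tick 2 v(0, 1): A3/G4 m7 untreated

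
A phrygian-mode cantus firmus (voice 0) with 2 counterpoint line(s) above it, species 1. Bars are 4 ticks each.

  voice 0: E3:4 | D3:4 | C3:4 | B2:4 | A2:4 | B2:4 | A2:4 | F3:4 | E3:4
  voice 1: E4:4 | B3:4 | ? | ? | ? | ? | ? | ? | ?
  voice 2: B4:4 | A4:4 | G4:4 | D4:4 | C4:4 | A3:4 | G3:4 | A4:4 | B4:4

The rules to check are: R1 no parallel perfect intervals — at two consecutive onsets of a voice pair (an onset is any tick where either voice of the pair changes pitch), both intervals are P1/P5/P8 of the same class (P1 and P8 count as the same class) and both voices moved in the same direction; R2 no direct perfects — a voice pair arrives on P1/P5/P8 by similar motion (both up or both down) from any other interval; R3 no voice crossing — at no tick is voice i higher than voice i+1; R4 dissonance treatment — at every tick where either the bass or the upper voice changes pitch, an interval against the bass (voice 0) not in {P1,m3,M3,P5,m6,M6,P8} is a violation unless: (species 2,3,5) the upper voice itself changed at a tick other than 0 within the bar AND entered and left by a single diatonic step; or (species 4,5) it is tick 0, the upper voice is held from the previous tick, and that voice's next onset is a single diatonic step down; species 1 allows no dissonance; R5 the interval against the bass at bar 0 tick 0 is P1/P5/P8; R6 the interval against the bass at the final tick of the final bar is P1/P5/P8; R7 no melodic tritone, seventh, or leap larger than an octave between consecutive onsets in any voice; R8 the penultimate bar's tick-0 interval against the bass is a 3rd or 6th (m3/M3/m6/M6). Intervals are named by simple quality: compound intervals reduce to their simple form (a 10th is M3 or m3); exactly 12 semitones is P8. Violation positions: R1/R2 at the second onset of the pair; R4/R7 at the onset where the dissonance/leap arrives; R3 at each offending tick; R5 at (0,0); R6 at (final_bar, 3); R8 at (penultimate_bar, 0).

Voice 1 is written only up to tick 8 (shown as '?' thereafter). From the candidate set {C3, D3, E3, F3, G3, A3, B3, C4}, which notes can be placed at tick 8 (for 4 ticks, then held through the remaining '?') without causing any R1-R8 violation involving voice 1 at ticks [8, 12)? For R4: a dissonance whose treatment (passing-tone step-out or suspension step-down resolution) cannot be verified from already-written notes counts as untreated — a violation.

C3: violates R2,R7
D3: violates R4
E3: legal
F3: violates R4,R7
G3: violates R2
A3: legal
B3: violates R4
C4: legal

{A3, C4, E3}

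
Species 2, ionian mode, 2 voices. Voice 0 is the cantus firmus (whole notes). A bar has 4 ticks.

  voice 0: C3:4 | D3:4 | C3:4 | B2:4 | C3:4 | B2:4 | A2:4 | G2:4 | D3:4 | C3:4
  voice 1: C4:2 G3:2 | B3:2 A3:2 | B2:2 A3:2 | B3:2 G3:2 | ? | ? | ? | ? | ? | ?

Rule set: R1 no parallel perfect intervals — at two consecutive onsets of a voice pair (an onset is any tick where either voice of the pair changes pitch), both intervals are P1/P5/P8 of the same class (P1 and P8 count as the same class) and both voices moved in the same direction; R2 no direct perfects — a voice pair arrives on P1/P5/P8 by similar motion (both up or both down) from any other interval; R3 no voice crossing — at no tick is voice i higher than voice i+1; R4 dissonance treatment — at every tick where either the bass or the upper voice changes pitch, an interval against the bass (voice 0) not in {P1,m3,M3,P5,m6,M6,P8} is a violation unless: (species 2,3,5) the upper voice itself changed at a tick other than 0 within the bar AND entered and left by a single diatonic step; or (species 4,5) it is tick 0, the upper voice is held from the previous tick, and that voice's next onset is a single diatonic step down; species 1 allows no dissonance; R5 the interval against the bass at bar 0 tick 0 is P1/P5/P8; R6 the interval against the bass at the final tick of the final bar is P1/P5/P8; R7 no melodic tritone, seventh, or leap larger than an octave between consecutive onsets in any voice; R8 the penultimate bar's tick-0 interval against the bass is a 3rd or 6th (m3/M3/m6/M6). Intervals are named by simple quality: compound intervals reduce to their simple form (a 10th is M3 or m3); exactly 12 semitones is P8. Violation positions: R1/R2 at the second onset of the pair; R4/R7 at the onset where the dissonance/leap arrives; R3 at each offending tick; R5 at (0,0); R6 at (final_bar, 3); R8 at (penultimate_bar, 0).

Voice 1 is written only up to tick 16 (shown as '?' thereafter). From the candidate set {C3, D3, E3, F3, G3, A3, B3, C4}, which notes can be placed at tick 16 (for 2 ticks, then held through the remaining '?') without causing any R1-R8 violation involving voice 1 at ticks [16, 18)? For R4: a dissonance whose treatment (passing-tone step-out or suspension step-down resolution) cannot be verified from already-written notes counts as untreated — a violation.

C3: legal
D3: violates R4
E3: legal
F3: violates R4
G3: legal
A3: legal
B3: violates R4
C4: violates R2

{A3, C3, E3, G3}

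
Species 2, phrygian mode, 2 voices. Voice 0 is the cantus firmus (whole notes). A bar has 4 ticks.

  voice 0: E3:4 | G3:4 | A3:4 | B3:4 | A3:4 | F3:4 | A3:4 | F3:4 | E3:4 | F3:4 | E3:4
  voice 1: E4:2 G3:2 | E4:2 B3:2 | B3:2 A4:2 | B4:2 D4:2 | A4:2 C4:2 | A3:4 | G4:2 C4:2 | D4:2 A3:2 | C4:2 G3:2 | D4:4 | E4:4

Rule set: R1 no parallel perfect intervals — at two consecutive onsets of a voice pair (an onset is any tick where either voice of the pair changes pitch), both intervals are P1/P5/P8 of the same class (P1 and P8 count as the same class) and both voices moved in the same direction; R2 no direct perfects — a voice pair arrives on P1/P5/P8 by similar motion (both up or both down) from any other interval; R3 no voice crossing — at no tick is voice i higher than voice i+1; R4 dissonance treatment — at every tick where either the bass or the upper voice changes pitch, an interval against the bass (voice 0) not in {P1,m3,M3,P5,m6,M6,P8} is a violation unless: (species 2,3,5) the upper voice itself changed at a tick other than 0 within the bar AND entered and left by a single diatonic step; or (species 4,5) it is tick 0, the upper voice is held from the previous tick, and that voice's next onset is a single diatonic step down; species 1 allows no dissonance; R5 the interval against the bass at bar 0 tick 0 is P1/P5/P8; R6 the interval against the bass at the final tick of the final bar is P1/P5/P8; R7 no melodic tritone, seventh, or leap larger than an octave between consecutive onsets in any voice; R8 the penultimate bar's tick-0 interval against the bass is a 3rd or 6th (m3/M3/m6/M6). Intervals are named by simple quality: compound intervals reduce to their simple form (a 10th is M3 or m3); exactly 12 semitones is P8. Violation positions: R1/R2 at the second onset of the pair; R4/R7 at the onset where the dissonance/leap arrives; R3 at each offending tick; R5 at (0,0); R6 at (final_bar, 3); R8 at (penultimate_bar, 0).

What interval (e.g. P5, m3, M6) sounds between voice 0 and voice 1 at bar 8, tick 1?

m6

voice 0=E3 voice 1=C4 -> m6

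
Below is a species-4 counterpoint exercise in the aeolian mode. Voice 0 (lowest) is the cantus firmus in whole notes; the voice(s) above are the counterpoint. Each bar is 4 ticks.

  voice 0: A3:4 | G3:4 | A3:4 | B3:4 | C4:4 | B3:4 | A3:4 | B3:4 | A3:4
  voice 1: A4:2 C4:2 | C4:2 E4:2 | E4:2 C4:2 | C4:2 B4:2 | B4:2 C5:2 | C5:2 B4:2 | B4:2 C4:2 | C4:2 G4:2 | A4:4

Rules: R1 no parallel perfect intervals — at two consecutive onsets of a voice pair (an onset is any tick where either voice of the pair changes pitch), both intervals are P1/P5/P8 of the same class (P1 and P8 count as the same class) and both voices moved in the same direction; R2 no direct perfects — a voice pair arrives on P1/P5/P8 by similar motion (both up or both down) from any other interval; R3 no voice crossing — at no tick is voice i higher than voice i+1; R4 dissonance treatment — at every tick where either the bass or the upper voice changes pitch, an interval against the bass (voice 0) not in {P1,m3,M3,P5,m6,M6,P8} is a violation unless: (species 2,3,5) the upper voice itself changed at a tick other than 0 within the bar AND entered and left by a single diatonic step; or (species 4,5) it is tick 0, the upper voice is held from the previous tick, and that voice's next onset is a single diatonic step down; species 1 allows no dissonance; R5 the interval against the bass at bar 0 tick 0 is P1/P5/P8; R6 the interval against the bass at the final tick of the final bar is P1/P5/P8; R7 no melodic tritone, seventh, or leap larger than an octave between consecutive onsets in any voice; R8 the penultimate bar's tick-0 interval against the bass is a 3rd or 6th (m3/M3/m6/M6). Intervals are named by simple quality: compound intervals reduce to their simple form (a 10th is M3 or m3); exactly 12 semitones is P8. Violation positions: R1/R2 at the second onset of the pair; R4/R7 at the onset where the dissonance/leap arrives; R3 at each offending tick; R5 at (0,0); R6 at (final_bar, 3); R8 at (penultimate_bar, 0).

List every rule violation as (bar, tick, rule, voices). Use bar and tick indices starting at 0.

bar 0: v0=A3 v1=A4 downbeat P8
bar 1: v0=G3 v1=C4 downbeat P4
bar 2: v0=A3 v1=E4 downbeat P5
bar 3: v0=B3 v1=C4 downbeat m2
bar 4: v0=C4 v1=B4 downbeat M7
bar 5: v0=B3 v1=C5 downbeat m2
bar 6: v0=A3 v1=B4 downbeat M2
bar 7: v0=B3 v1=C4 downbeat m2
bar 8: v0=A3 v1=A4 downbeat P8
  -> R4 @ bar 1 tick 0 v(0, 1): G3/C4 P4 untreated
  -> R4 @ bar 3 tick 0 v(0, 1): B3/C4 m2 untreated
  -> R7 @ bar 3 tick 2 v(1,): C4->B4 leap 11st
  -> R4 @ bar 4 tick 0 v(0, 1): C4/B4 M7 untreated
  -> R4 @ bar 6 tick 0 v(0, 1): A3/B4 M2 untreated
  -> R7 @ bar 6 tick 2 v(1,): B4->C4 leap 11st
  -> R4 @ bar 7 tick 0 v(0, 1): B3/C4 m2 untreated
  -> R8 @ bar 7 tick 0 v(0, 1): penult m2 not 3rd/6th

(1, 0, R4, (0, 1))
(3, 0, R4, (0, 1))
(3, 2, R7, (1,))
(4, 0, R4, (0, 1))
(6, 0, R4, (0, 1))
(6, 2, R7, (1,))
(7, 0, R4, (0, 1))
(7, 0, R8, (0, 1))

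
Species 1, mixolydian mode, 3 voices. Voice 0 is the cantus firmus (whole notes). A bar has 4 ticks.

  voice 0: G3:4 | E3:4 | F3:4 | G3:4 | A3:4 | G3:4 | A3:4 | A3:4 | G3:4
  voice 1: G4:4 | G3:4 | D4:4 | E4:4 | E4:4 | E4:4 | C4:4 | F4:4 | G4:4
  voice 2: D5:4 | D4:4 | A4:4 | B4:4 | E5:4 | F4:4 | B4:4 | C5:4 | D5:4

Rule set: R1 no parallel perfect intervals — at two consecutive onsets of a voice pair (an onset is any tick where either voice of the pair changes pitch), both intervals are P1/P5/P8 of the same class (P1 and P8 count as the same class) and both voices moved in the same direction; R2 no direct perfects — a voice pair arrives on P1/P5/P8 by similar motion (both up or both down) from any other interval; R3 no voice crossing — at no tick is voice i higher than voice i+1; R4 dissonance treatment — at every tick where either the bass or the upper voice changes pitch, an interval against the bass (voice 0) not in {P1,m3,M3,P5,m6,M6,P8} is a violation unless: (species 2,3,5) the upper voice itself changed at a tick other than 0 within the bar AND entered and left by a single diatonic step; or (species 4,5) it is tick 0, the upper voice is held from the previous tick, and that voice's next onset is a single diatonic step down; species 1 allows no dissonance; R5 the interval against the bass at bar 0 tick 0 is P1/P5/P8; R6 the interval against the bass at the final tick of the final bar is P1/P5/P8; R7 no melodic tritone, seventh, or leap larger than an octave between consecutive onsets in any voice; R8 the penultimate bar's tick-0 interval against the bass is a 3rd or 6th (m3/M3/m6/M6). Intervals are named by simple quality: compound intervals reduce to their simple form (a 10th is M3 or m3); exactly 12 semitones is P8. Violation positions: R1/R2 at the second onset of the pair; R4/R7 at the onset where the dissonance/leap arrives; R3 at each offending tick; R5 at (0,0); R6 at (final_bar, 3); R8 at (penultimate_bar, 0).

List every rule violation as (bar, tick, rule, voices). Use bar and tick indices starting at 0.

(1, 0, R1, (1, 2))
(1, 0, R4, (0, 2))
(2, 0, R1, (1, 2))
(3, 0, R1, (1, 2))
(4, 0, R2, (0, 2))
(5, 0, R4, (0, 2))
(5, 0, R7, (2,))
(6, 0, R4, (0, 2))
(6, 0, R7, (2,))
(7, 0, R2, (1, 2))
(8, 0, R1, (1, 2))

bar 0: v0=G3 v1=G4 v2=D5 downbeat P5
bar 1: v0=E3 v1=G3 v2=D4 downbeat m7
bar 2: v0=F3 v1=D4 v2=A4 downbeat M3
bar 3: v0=G3 v1=E4 v2=B4 downbeat M3
bar 4: v0=A3 v1=E4 v2=E5 downbeat P5
bar 5: v0=G3 v1=E4 v2=F4 downbeat m7
bar 6: v0=A3 v1=C4 v2=B4 downbeat M2
bar 7: v0=A3 v1=F4 v2=C5 downbeat m3
bar 8: v0=G3 v1=G4 v2=D5 downbeat P5
  -> R1 @ bar 1 tick 0 v(1, 2): G4/D5 P5 -> G3/D4 P5 similar
  -> R4 @ bar 1 tick 0 v(0, 2): E3/D4 m7 untreated
  -> R1 @ bar 2 tick 0 v(1, 2): G3/D4 P5 -> D4/A4 P5 similar
  -> R1 @ bar 3 tick 0 v(1, 2): D4/A4 P5 -> E4/B4 P5 similar
  -> R2 @ bar 4 tick 0 v(0, 2): G3/B4 M3 -> A3/E5 P5 similar
  -> R4 @ bar 5 tick 0 v(0, 2): G3/F4 m7 untreated
  -> R7 @ bar 5 tick 0 v(2,): E5->F4 leap 11st
  -> R4 @ bar 6 tick 0 v(0, 2): A3/B4 M2 untreated
  -> R7 @ bar 6 tick 0 v(2,): F4->B4 leap 6st
  -> R2 @ bar 7 tick 0 v(1, 2): C4/B4 M7 -> F4/C5 P5 similar
  -> R1 @ bar 8 tick 0 v(1, 2): F4/C5 P5 -> G4/D5 P5 similar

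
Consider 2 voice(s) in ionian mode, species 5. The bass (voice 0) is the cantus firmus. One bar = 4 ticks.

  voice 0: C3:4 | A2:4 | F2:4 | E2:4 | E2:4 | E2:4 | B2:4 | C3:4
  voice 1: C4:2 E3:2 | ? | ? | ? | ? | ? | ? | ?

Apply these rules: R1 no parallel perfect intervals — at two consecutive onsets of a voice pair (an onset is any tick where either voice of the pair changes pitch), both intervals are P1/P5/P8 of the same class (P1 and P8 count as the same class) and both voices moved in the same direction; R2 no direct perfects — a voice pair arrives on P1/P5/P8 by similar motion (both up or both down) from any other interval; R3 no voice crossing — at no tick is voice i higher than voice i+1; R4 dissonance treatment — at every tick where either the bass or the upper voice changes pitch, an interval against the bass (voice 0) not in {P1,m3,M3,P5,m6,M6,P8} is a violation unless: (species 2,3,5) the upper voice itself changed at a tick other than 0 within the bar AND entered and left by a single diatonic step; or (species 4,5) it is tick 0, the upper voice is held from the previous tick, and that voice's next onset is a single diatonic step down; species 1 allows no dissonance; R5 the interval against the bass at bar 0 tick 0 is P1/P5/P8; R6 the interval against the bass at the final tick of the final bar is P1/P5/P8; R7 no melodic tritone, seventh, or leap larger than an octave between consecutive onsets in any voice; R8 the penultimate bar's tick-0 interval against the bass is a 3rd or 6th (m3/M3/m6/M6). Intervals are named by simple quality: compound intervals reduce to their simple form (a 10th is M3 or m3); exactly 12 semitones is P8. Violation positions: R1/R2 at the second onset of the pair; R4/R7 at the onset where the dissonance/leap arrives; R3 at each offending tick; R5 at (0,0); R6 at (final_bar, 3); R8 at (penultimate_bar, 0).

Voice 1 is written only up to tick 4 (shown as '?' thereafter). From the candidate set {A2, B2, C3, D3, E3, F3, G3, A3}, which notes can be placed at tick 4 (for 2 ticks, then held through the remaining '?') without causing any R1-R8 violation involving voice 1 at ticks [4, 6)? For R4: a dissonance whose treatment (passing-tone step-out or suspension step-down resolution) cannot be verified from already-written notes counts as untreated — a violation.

A2: violates R2
B2: violates R4
C3: legal
D3: violates R4
E3: legal
F3: legal
G3: violates R4
A3: legal

{A3, C3, E3, F3}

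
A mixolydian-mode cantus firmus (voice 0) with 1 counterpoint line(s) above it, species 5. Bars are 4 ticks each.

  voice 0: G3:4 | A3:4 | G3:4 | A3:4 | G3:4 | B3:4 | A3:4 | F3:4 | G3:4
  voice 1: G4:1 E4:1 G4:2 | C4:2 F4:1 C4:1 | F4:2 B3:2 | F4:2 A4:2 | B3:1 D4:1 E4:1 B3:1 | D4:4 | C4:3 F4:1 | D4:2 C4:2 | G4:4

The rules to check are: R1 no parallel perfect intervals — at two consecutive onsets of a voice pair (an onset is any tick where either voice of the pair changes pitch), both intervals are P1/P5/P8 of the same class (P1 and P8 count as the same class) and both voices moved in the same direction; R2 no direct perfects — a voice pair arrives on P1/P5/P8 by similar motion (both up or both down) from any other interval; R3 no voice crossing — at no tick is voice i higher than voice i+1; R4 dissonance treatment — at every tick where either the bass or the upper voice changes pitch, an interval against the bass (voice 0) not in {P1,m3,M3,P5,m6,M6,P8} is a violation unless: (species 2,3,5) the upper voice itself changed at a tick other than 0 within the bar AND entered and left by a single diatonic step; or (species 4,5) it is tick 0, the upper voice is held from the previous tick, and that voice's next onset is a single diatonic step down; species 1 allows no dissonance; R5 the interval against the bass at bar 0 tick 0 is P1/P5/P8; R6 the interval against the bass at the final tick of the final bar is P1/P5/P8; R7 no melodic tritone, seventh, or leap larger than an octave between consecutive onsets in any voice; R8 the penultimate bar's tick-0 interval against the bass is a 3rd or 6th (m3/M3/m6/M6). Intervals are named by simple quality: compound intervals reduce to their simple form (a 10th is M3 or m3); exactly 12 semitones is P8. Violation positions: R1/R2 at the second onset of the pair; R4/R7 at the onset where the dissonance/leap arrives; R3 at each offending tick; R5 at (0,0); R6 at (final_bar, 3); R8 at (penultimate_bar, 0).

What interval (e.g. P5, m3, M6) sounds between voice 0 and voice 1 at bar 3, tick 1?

m6

voice 0=A3 voice 1=F4 -> m6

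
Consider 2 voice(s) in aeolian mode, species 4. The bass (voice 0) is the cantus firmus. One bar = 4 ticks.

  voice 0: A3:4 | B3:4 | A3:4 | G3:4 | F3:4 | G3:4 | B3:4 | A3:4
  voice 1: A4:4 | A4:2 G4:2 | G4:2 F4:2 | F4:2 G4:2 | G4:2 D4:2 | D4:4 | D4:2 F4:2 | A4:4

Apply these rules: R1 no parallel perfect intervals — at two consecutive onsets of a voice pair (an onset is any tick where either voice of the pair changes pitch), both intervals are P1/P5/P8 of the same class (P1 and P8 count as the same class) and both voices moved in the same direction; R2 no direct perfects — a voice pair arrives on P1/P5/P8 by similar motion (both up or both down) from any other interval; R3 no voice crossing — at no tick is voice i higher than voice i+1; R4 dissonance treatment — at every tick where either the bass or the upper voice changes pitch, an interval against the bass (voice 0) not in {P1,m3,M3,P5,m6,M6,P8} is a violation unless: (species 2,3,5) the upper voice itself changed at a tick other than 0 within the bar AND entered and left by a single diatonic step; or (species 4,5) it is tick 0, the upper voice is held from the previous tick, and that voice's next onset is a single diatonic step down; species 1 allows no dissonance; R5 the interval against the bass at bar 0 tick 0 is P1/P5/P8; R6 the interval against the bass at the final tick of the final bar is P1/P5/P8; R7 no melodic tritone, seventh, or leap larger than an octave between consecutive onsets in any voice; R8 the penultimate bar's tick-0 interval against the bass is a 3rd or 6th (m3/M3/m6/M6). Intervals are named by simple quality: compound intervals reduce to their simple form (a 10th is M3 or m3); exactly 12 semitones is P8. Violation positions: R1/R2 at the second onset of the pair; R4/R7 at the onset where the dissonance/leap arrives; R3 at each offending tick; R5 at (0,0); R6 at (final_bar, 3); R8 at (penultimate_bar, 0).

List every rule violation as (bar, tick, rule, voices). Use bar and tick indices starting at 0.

bar 0: v0=A3 v1=A4 downbeat P8
bar 1: v0=B3 v1=A4 downbeat m7
bar 2: v0=A3 v1=G4 downbeat m7
bar 3: v0=G3 v1=F4 downbeat m7
bar 4: v0=F3 v1=G4 downbeat M2
bar 5: v0=G3 v1=D4 downbeat P5
bar 6: v0=B3 v1=D4 downbeat m3
bar 7: v0=A3 v1=A4 downbeat P8
  -> R4 @ bar 3 tick 0 v(0, 1): G3/F4 m7 untreated
  -> R4 @ bar 4 tick 0 v(0, 1): F3/G4 M2 untreated
  -> R4 @ bar 6 tick 2 v(0, 1): B3/F4 TT untreated

(3, 0, R4, (0, 1))
(4, 0, R4, (0, 1))
(6, 2, R4, (0, 1))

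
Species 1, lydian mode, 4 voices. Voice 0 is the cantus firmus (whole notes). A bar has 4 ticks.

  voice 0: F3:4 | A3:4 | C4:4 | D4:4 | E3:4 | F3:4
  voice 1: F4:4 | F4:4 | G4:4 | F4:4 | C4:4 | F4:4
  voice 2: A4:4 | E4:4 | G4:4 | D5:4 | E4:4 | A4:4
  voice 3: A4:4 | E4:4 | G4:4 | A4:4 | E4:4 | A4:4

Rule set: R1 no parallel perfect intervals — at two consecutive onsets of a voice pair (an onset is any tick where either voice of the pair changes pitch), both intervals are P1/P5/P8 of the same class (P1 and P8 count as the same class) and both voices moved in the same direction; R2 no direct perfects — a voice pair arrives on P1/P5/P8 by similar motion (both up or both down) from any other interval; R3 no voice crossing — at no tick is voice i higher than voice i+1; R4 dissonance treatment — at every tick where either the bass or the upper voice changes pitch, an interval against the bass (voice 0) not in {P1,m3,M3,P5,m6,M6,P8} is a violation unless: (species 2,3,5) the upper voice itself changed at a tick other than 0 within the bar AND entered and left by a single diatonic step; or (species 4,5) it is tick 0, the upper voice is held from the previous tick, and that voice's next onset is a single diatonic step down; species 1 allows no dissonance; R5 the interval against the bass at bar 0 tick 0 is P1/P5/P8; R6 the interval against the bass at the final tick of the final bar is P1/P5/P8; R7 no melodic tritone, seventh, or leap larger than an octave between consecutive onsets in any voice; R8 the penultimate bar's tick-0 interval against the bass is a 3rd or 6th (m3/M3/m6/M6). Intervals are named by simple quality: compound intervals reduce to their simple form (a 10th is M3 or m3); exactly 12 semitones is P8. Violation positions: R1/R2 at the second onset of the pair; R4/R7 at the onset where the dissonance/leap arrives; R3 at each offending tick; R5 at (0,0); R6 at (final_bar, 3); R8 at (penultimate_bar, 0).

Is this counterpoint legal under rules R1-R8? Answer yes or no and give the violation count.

No (30 violations)

bar 0: v0=F3 v1=F4 v2=A4 v3=A4 (M3)
bar 1: v0=A3 v1=F4 v2=E4 v3=E4 (P5)
bar 2: v0=C4 v1=G4 v2=G4 v3=G4 (P5)
bar 3: v0=D4 v1=F4 v2=D5 v3=A4 (P5)
bar 4: v0=E3 v1=C4 v2=E4 v3=E4 (P8)
bar 5: v0=F3 v1=F4 v2=A4 v3=A4 (M3)
  R5 @ bar0.0: opens on M3
  R5 @ bar0.0: opens on M3
  R1 @ bar1.0: A4/A4 P1 -> E4/E4 P1 similar
  R3 @ bar1.0: F4 above E4
  R3 @ bar1.1: F4 above E4
  R3 @ bar1.2: F4 above E4
  R3 @ bar1.3: F4 above E4
  R1 @ bar2.0: A3/E4 P5 -> C4/G4 P5 similar
  R1 @ bar2.0: A3/E4 P5 -> C4/G4 P5 similar
  R1 @ bar2.0: E4/E4 P1 -> G4/G4 P1 similar
  R2 @ bar2.0: A3/F4 m6 -> C4/G4 P5 similar
  R2 @ bar2.0: F4/E4 m2 -> G4/G4 P1 similar
  R2 @ bar2.0: F4/E4 m2 -> G4/G4 P1 similar
  R1 @ bar3.0: C4/G4 P5 -> D4/A4 P5 similar
  R2 @ bar3.0: C4/G4 P5 -> D4/D5 P8 similar
  R3 @ bar3.0: D5 above A4
  R3 @ bar3.1: D5 above A4
  R3 @ bar3.2: D5 above A4
  R3 @ bar3.3: D5 above A4
  R1 @ bar4.0: D4/D5 P8 -> E3/E4 P8 similar
  R2 @ bar4.0: D4/A4 P5 -> E3/E4 P8 similar
  R2 @ bar4.0: D5/A4 P4 -> E4/E4 P1 similar
  R7 @ bar4.0: D4->E3 leap 10st
  R7 @ bar4.0: D5->E4 leap 10st
  R8 @ bar4.0: penult P8 not 3rd/6th
  R8 @ bar4.0: penult P8 not 3rd/6th
  R1 @ bar5.0: E4/E4 P1 -> A4/A4 P1 similar
  R2 @ bar5.0: E3/C4 m6 -> F3/F4 P8 similar
  R6 @ bar5.3: closes on M3
  R6 @ bar5.3: closes on M3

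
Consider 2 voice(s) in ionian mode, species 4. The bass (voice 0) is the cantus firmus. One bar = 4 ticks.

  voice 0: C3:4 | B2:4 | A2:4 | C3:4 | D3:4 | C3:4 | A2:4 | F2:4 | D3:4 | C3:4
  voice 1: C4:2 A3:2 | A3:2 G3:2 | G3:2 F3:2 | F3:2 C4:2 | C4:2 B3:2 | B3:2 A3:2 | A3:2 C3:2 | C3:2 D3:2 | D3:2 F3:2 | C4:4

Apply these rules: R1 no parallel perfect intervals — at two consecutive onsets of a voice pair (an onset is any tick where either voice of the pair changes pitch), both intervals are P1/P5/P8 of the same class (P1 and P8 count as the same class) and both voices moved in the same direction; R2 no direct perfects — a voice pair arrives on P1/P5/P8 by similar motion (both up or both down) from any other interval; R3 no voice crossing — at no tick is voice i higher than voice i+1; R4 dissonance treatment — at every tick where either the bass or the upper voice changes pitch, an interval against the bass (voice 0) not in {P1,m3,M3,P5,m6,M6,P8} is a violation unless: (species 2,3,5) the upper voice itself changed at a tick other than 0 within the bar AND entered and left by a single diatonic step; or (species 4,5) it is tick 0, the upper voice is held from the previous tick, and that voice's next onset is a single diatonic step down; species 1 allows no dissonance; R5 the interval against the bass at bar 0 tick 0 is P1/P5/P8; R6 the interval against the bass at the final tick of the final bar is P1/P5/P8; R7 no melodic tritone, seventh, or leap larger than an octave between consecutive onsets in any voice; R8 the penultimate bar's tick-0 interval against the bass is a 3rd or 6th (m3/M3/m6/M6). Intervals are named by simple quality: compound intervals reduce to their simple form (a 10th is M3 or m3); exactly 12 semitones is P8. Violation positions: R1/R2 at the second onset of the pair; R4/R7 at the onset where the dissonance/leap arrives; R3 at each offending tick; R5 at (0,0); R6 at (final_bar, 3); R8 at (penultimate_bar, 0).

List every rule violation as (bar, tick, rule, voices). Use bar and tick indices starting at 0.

(3, 0, R4, (0, 1))
(8, 0, R8, (0, 1))

bar 0: v0=C3 v1=C4 downbeat P8
bar 1: v0=B2 v1=A3 downbeat m7
bar 2: v0=A2 v1=G3 downbeat m7
bar 3: v0=C3 v1=F3 downbeat P4
bar 4: v0=D3 v1=C4 downbeat m7
bar 5: v0=C3 v1=B3 downbeat M7
bar 6: v0=A2 v1=A3 downbeat P8
bar 7: v0=F2 v1=C3 downbeat P5
bar 8: v0=D3 v1=D3 downbeat P1
bar 9: v0=C3 v1=C4 downbeat P8
  -> R4 @ bar 3 tick 0 v(0, 1): C3/F3 P4 untreated
  -> R8 @ bar 8 tick 0 v(0, 1): penult P1 not 3rd/6th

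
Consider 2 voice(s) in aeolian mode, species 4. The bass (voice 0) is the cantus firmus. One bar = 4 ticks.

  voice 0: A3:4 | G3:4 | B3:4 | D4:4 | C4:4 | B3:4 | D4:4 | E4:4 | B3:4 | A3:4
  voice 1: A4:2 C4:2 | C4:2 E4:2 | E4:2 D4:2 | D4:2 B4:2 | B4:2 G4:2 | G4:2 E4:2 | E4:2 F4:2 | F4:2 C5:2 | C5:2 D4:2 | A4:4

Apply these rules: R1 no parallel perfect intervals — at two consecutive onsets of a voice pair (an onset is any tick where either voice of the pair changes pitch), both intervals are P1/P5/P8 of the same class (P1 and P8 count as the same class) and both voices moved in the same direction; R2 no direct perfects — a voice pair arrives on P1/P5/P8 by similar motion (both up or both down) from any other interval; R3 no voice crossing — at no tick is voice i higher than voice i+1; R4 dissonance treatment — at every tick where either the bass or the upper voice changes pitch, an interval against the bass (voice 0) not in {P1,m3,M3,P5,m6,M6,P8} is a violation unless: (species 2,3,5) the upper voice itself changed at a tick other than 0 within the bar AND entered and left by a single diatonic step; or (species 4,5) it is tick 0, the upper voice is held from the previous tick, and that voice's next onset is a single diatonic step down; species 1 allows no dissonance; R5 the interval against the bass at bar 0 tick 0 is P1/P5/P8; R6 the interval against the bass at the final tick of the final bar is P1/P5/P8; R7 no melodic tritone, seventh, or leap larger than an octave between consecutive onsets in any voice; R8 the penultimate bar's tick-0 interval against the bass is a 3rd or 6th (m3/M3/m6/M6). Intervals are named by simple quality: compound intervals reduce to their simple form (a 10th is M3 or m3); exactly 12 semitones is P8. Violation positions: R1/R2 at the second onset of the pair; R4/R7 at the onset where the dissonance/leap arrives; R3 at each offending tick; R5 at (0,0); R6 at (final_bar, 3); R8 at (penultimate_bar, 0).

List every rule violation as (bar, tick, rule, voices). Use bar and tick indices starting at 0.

bar 0: v0=A3 v1=A4 downbeat P8
bar 1: v0=G3 v1=C4 downbeat P4
bar 2: v0=B3 v1=E4 downbeat P4
bar 3: v0=D4 v1=D4 downbeat P1
bar 4: v0=C4 v1=B4 downbeat M7
bar 5: v0=B3 v1=G4 downbeat m6
bar 6: v0=D4 v1=E4 downbeat M2
bar 7: v0=E4 v1=F4 downbeat m2
bar 8: v0=B3 v1=C5 downbeat m2
bar 9: v0=A3 v1=A4 downbeat P8
  -> R4 @ bar 1 tick 0 v(0, 1): G3/C4 P4 untreated
  -> R4 @ bar 4 tick 0 v(0, 1): C4/B4 M7 untreated
  -> R4 @ bar 5 tick 2 v(0, 1): B3/E4 P4 untreated
  -> R4 @ bar 6 tick 0 v(0, 1): D4/E4 M2 untreated
  -> R4 @ bar 7 tick 0 v(0, 1): E4/F4 m2 untreated
  -> R4 @ bar 8 tick 0 v(0, 1): B3/C5 m2 untreated
  -> R8 @ bar 8 tick 0 v(0, 1): penult m2 not 3rd/6th
  -> R7 @ bar 8 tick 2 v(1,): C5->D4 leap 10st

(1, 0, R4, (0, 1))
(4, 0, R4, (0, 1))
(5, 2, R4, (0, 1))
(6, 0, R4, (0, 1))
(7, 0, R4, (0, 1))
(8, 0, R4, (0, 1))
(8, 0, R8, (0, 1))
(8, 2, R7, (1,))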